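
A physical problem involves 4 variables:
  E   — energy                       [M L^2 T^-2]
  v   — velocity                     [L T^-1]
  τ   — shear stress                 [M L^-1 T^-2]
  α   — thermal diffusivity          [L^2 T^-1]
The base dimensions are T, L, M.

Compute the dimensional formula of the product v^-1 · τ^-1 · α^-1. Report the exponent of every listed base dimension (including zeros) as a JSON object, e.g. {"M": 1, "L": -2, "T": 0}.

Exponent matrix [T,L,M] × [E,v,τ,α]:
  T: [-2 -1 -2 -1]
  L: [ 2  1 -1  2]
  M: [ 1  0  1  0]
  [T]: (-1)·-1+(-1)·-2+(-1)·-1 = 4
  [L]: (-1)·1+(-1)·-1+(-1)·2 = -2
  [M]: (-1)·0+(-1)·1+(-1)·0 = -1
⇒ T^4 L^-2 M^-1

{"T": 4, "L": -2, "M": -1}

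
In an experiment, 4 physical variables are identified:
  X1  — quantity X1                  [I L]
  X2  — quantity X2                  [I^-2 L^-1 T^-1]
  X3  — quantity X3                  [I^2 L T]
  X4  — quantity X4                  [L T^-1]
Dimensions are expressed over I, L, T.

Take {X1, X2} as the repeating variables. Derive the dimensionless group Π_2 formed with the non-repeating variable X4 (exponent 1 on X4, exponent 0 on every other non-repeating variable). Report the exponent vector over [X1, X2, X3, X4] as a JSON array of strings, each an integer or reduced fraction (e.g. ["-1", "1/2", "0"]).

["-2", "-1", "0", "1"]

Exponent matrix [I,L,T] × [X1,X2,X3,X4]:
  I: [ 1 -2  2  0]
  L: [ 1 -1  1  1]
  T: [ 0 -1  1 -1]
RREF → pivots at {X1,X2} ⇒ r = 2
Repeat: X1,X2; free: X3,X4
RREF:
  r0: [   1    0    0    2]
  r1: [   0    1   -1    1]
  r2: [   0    0    0    0]
Fix exponent of X4 at 1, X3 at 0; solve each RREF row for its pivot's exponent:
  r0: exp(X1) + (2)·1 = 0 ⇒ exp(X1) = -2
  r1: exp(X2) + (1)·1 = 0 ⇒ exp(X2) = -1
Π_2 = X1^-2 · X2^-1 · X4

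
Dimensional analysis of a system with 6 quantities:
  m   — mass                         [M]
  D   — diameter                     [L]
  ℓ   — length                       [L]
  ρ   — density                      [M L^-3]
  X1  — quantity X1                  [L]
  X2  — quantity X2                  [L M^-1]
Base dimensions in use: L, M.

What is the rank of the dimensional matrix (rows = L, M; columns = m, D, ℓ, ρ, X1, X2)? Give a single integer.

2

Dimensional matrix (L×M by m×D×ℓ×ρ×X1×X2):
  L: [ 0  1  1 -3  1  1]
  M: [ 1  0  0  1  0 -1]
Row reduction gives pivot columns m,D; rank = 2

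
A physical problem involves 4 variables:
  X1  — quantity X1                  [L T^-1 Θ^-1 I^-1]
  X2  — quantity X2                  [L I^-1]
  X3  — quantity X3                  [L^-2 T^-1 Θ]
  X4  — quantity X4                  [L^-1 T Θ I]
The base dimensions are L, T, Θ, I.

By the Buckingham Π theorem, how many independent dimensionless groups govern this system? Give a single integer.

1

Write exponents as rows L,T,Θ,I / cols X1,X2,X3,X4:
  L: [ 1  1 -2 -1]
  T: [-1  0 -1  1]
  Θ: [-1  0  1  1]
  I: [-1 -1  0  1]
Echelon form has 3 nonzero rows (pivots: X1,X2,X3)
n=4, r=3 ⇒ 1 dimensionless group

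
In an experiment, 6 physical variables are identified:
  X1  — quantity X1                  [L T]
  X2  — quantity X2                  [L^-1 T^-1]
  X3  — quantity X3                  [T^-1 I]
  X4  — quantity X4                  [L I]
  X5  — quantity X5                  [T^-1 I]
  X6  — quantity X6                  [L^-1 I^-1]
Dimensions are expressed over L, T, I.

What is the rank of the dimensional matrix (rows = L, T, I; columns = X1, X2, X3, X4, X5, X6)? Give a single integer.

2

Exponent matrix [L,T,I] × [X1,X2,X3,X4,X5,X6]:
  L: [ 1 -1  0  1  0 -1]
  T: [ 1 -1 -1  0 -1  0]
  I: [ 0  0  1  1  1 -1]
Row reduction gives pivot columns X1,X3; rank = 2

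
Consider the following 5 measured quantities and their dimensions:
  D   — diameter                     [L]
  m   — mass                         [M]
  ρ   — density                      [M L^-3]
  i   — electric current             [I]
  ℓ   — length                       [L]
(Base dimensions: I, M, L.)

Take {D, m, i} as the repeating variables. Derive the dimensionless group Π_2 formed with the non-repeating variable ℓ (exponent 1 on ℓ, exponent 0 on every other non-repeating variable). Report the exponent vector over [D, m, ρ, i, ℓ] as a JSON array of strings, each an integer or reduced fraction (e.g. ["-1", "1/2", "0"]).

Dimensional matrix (I×M×L by D×m×ρ×i×ℓ):
  I: [ 0  0  0  1  0]
  M: [ 0  1  1  0  0]
  L: [ 1  0 -3  0  1]
Row reduction gives pivot columns D,m,i; rank = 3
Repeat: D,m,i; free: ρ,ℓ
RREF:
  r0: [   1    0   -3    0    1]
  r1: [   0    1    1    0    0]
  r2: [   0    0    0    1    0]
Fix exponent of ℓ at 1, ρ at 0; solve each RREF row for its pivot's exponent:
  r0: exp(D) + (1)·1 = 0 ⇒ exp(D) = -1
  r1: exp(m) + (0)·1 = 0 ⇒ exp(m) = 0
  r2: exp(i) + (0)·1 = 0 ⇒ exp(i) = 0
Π_2 = D^-1 · ℓ

["-1", "0", "0", "0", "1"]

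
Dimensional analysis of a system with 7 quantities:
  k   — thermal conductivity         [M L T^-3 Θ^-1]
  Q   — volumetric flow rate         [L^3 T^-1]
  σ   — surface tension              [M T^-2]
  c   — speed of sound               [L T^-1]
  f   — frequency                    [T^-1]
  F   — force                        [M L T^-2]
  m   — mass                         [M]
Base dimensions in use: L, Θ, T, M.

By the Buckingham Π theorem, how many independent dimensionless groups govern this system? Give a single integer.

3

Exponent matrix [L,Θ,T,M] × [k,Q,σ,c,f,F,m]:
  L: [ 1  3  0  1  0  1  0]
  Θ: [-1  0  0  0  0  0  0]
  T: [-3 -1 -2 -1 -1 -2  0]
  M: [ 1  0  1  0  0  1  1]
Row reduction gives pivot columns k,Q,σ,c; rank = 4
n=7, r=4 ⇒ 3 dimensionless groups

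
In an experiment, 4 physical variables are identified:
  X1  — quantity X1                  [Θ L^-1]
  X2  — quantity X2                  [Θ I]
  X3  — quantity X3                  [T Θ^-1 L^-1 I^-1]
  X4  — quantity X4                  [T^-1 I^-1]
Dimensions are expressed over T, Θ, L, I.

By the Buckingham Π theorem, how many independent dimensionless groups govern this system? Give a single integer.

1

Write exponents as rows T,Θ,L,I / cols X1,X2,X3,X4:
  T: [ 0  0  1 -1]
  Θ: [ 1  1 -1  0]
  L: [-1  0 -1  0]
  I: [ 0  1 -1 -1]
Echelon form has 3 nonzero rows (pivots: X1,X2,X3)
n=4, r=3 ⇒ 1 dimensionless group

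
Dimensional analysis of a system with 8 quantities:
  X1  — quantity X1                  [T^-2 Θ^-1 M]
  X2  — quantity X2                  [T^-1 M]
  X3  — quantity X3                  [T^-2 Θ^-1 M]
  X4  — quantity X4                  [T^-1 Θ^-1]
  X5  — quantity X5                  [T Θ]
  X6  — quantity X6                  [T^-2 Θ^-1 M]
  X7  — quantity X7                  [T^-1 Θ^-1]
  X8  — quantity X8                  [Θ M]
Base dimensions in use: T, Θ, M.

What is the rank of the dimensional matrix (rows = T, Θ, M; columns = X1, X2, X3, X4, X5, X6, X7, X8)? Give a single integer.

2

Write exponents as rows T,Θ,M / cols X1,X2,X3,X4,X5,X6,X7,X8:
  T: [-2 -1 -2 -1  1 -2 -1  0]
  Θ: [-1  0 -1 -1  1 -1 -1  1]
  M: [ 1  1  1  0  0  1  0  1]
Echelon form has 2 nonzero rows (pivots: X1,X2)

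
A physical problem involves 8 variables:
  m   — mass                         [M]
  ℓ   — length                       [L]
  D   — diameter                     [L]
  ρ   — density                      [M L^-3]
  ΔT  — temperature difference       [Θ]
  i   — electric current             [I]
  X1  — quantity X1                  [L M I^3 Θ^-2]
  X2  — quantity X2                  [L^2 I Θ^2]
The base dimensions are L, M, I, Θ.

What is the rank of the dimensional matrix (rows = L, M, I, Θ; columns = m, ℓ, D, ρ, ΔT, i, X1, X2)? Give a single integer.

Exponent matrix [L,M,I,Θ] × [m,ℓ,D,ρ,ΔT,i,X1,X2]:
  L: [ 0  1  1 -3  0  0  1  2]
  M: [ 1  0  0  1  0  0  1  0]
  I: [ 0  0  0  0  0  1  3  1]
  Θ: [ 0  0  0  0  1  0 -2  2]
RREF → pivots at {m,ℓ,ΔT,i} ⇒ r = 4

4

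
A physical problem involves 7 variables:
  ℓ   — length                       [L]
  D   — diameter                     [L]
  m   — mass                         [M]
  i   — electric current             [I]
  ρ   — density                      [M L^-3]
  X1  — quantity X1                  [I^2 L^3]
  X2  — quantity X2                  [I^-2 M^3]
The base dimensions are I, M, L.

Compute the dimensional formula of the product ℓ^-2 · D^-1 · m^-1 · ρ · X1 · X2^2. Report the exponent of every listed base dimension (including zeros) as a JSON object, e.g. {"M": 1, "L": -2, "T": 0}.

{"I": -2, "M": 6, "L": -3}

Dimensional matrix (I×M×L by ℓ×D×m×i×ρ×X1×X2):
  I: [ 0  0  0  1  0  2 -2]
  M: [ 0  0  1  0  1  0  3]
  L: [ 1  1  0  0 -3  3  0]
  [I]: (-2)·0+(-1)·0+(-1)·0+(1)·0+(1)·2+(2)·-2 = -2
  [M]: (-2)·0+(-1)·0+(-1)·1+(1)·1+(1)·0+(2)·3 = 6
  [L]: (-2)·1+(-1)·1+(-1)·0+(1)·-3+(1)·3+(2)·0 = -3
⇒ I^-2 M^6 L^-3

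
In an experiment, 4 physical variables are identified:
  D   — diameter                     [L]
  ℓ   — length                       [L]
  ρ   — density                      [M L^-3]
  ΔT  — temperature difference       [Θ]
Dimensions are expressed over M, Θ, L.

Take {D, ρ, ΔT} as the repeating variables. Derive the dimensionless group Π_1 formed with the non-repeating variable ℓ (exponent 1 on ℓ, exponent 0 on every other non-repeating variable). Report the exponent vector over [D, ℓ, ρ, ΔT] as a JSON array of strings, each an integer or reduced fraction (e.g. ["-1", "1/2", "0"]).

Exponent matrix [M,Θ,L] × [D,ℓ,ρ,ΔT]:
  M: [ 0  0  1  0]
  Θ: [ 0  0  0  1]
  L: [ 1  1 -3  0]
Row reduction gives pivot columns D,ρ,ΔT; rank = 3
Pivot set = {D,ρ,ΔT}, free = {ℓ}
RREF:
  r0: [   1    1    0    0]
  r1: [   0    0    1    0]
  r2: [   0    0    0    1]
Fix exponent of ℓ at 1; solve each RREF row for its pivot's exponent:
  r0: exp(D) + (1)·1 = 0 ⇒ exp(D) = -1
  r1: exp(ρ) + (0)·1 = 0 ⇒ exp(ρ) = 0
  r2: exp(ΔT) + (0)·1 = 0 ⇒ exp(ΔT) = 0
Π_1 = D^-1 · ℓ

["-1", "1", "0", "0"]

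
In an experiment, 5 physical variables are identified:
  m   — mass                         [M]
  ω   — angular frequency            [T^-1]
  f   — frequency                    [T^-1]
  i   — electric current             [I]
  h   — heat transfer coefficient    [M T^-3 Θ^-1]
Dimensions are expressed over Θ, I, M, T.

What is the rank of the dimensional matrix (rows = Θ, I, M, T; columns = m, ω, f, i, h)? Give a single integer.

4

Dimensional matrix (Θ×I×M×T by m×ω×f×i×h):
  Θ: [ 0  0  0  0 -1]
  I: [ 0  0  0  1  0]
  M: [ 1  0  0  0  1]
  T: [ 0 -1 -1  0 -3]
Echelon form has 4 nonzero rows (pivots: m,ω,i,h)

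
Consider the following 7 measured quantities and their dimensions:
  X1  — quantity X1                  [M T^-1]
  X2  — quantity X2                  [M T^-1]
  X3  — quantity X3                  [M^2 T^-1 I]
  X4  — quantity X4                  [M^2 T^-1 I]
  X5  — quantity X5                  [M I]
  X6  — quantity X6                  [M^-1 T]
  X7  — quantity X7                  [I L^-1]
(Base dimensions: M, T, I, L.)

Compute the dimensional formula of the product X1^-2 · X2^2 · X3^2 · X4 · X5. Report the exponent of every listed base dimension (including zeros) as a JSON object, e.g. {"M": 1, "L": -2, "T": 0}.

{"M": 7, "T": -3, "I": 4, "L": 0}

Write exponents as rows M,T,I,L / cols X1,X2,X3,X4,X5,X6,X7:
  M: [ 1  1  2  2  1 -1  0]
  T: [-1 -1 -1 -1  0  1  0]
  I: [ 0  0  1  1  1  0  1]
  L: [ 0  0  0  0  0  0 -1]
  [M]: (-2)·1+(2)·1+(2)·2+(1)·2+(1)·1 = 7
  [T]: (-2)·-1+(2)·-1+(2)·-1+(1)·-1+(1)·0 = -3
  [I]: (-2)·0+(2)·0+(2)·1+(1)·1+(1)·1 = 4
  [L]: (-2)·0+(2)·0+(2)·0+(1)·0+(1)·0 = 0
⇒ M^7 T^-3 I^4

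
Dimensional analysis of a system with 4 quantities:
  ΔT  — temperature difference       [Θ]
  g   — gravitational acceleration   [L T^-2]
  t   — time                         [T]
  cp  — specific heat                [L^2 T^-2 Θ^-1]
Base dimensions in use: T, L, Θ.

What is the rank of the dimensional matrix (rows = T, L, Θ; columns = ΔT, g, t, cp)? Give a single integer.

Dimensional matrix (T×L×Θ by ΔT×g×t×cp):
  T: [ 0 -2  1 -2]
  L: [ 0  1  0  2]
  Θ: [ 1  0  0 -1]
Row reduction gives pivot columns ΔT,g,t; rank = 3

3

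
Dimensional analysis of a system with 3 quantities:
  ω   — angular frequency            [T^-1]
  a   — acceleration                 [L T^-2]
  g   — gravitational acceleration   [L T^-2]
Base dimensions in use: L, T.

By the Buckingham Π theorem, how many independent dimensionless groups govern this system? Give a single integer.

1

Write exponents as rows L,T / cols ω,a,g:
  L: [ 0  1  1]
  T: [-1 -2 -2]
Echelon form has 2 nonzero rows (pivots: ω,a)
Π count = n − r = 3 − 2 = 1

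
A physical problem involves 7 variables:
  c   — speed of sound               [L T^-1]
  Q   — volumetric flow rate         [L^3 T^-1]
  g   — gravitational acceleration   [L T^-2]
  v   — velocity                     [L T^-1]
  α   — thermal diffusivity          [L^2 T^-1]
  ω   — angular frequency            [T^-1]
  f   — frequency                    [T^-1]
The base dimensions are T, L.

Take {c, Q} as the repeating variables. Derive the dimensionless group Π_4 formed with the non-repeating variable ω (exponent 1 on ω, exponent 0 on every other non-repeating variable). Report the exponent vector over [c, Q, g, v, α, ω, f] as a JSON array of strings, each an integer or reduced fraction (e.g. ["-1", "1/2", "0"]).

Exponent matrix [T,L] × [c,Q,g,v,α,ω,f]:
  T: [-1 -1 -2 -1 -1 -1 -1]
  L: [ 1  3  1  1  2  0  0]
RREF → pivots at {c,Q} ⇒ r = 2
Pivot set = {c,Q}, free = {g,v,α,ω,f}
RREF:
  r0: [   1    0  5/2    1  1/2  3/2  3/2]
  r1: [   0    1 -1/2    0  1/2 -1/2 -1/2]
Fix exponent of ω at 1, g at 0, v at 0, α at 0, f at 0; solve each RREF row for its pivot's exponent:
  r0: exp(c) + (3/2)·1 = 0 ⇒ exp(c) = -3/2
  r1: exp(Q) + (-1/2)·1 = 0 ⇒ exp(Q) = 1/2
Π_4 = c^(-3/2) · Q^(1/2) · ω

["-3/2", "1/2", "0", "0", "0", "1", "0"]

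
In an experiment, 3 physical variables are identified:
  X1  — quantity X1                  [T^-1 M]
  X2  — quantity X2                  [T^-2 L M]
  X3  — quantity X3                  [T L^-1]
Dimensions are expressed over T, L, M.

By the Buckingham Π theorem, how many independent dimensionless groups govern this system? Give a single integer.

Exponent matrix [T,L,M] × [X1,X2,X3]:
  T: [-1 -2  1]
  L: [ 0  1 -1]
  M: [ 1  1  0]
Row reduction gives pivot columns X1,X2; rank = 2
3 vars − rank 2 = 1 Π group

1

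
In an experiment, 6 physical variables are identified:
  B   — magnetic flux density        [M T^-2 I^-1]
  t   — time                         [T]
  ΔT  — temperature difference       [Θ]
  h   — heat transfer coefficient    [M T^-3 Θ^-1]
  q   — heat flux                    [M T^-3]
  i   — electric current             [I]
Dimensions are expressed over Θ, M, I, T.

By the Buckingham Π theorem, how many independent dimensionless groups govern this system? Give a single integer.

2

Exponent matrix [Θ,M,I,T] × [B,t,ΔT,h,q,i]:
  Θ: [ 0  0  1 -1  0  0]
  M: [ 1  0  0  1  1  0]
  I: [-1  0  0  0  0  1]
  T: [-2  1  0 -3 -3  0]
RREF → pivots at {B,t,ΔT,h} ⇒ r = 4
n=6, r=4 ⇒ 2 dimensionless groups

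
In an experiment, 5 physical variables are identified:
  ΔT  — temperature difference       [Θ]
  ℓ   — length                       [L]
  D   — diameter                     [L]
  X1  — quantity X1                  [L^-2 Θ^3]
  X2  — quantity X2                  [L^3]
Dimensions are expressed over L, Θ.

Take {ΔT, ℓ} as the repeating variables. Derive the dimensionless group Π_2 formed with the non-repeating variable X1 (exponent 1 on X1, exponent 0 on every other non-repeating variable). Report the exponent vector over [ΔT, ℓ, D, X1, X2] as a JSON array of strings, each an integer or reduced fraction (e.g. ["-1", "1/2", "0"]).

Exponent matrix [L,Θ] × [ΔT,ℓ,D,X1,X2]:
  L: [ 0  1  1 -2  3]
  Θ: [ 1  0  0  3  0]
Echelon form has 2 nonzero rows (pivots: ΔT,ℓ)
Repeat: ΔT,ℓ; free: D,X1,X2
RREF:
  r0: [   1    0    0    3    0]
  r1: [   0    1    1   -2    3]
Fix exponent of X1 at 1, D at 0, X2 at 0; solve each RREF row for its pivot's exponent:
  r0: exp(ΔT) + (3)·1 = 0 ⇒ exp(ΔT) = -3
  r1: exp(ℓ) + (-2)·1 = 0 ⇒ exp(ℓ) = 2
Π_2 = ΔT^-3 · ℓ^2 · X1

["-3", "2", "0", "1", "0"]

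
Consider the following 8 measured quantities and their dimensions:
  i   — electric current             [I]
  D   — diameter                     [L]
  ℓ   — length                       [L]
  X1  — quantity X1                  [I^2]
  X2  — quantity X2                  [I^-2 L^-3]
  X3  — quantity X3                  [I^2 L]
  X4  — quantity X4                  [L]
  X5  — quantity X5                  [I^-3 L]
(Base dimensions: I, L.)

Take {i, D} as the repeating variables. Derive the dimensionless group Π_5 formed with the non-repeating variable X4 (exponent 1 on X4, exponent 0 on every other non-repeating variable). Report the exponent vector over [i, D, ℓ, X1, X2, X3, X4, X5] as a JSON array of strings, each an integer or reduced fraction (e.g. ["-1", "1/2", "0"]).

Exponent matrix [I,L] × [i,D,ℓ,X1,X2,X3,X4,X5]:
  I: [ 1  0  0  2 -2  2  0 -3]
  L: [ 0  1  1  0 -3  1  1  1]
Row reduction gives pivot columns i,D; rank = 2
Pivot set = {i,D}, free = {ℓ,X1,X2,X3,X4,X5}
RREF:
  r0: [   1    0    0    2   -2    2    0   -3]
  r1: [   0    1    1    0   -3    1    1    1]
Fix exponent of X4 at 1, ℓ at 0, X1 at 0, X2 at 0, X3 at 0, X5 at 0; solve each RREF row for its pivot's exponent:
  r0: exp(i) + (0)·1 = 0 ⇒ exp(i) = 0
  r1: exp(D) + (1)·1 = 0 ⇒ exp(D) = -1
Π_5 = D^-1 · X4

["0", "-1", "0", "0", "0", "0", "1", "0"]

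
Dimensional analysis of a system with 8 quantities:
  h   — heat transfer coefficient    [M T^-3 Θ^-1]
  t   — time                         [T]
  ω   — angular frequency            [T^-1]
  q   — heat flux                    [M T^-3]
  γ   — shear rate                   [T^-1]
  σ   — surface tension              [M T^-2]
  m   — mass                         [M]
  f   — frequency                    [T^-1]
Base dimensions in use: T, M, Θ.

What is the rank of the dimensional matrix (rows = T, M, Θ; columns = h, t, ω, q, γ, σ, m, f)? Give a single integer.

Dimensional matrix (T×M×Θ by h×t×ω×q×γ×σ×m×f):
  T: [-3  1 -1 -3 -1 -2  0 -1]
  M: [ 1  0  0  1  0  1  1  0]
  Θ: [-1  0  0  0  0  0  0  0]
Echelon form has 3 nonzero rows (pivots: h,t,q)

3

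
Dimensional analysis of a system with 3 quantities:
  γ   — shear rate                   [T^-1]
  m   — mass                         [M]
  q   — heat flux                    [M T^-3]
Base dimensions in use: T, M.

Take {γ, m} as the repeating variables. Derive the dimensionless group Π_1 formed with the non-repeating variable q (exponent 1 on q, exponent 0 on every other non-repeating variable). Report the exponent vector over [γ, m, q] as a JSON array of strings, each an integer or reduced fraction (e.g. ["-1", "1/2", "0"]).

["-3", "-1", "1"]

Exponent matrix [T,M] × [γ,m,q]:
  T: [-1  0 -3]
  M: [ 0  1  1]
Echelon form has 2 nonzero rows (pivots: γ,m)
Repeat: γ,m; free: q
RREF:
  r0: [   1    0    3]
  r1: [   0    1    1]
Fix exponent of q at 1; solve each RREF row for its pivot's exponent:
  r0: exp(γ) + (3)·1 = 0 ⇒ exp(γ) = -3
  r1: exp(m) + (1)·1 = 0 ⇒ exp(m) = -1
Π_1 = γ^-3 · m^-1 · q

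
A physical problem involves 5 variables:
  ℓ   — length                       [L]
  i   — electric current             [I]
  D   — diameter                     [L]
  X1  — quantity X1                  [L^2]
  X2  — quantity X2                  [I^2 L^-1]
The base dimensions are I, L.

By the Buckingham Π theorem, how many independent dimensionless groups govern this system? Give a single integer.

3

Exponent matrix [I,L] × [ℓ,i,D,X1,X2]:
  I: [ 0  1  0  0  2]
  L: [ 1  0  1  2 -1]
Echelon form has 2 nonzero rows (pivots: ℓ,i)
n=5, r=2 ⇒ 3 dimensionless groups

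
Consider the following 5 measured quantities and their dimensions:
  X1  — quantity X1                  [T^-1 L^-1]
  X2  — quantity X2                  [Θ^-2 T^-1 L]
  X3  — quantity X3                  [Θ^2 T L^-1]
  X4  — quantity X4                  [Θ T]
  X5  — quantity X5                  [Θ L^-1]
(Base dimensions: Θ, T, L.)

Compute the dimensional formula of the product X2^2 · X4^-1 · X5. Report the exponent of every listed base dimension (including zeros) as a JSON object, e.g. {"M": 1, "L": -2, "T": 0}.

{"Θ": -4, "T": -3, "L": 1}

Exponent matrix [Θ,T,L] × [X1,X2,X3,X4,X5]:
  Θ: [ 0 -2  2  1  1]
  T: [-1 -1  1  1  0]
  L: [-1  1 -1  0 -1]
  [Θ]: (2)·-2+(-1)·1+(1)·1 = -4
  [T]: (2)·-1+(-1)·1+(1)·0 = -3
  [L]: (2)·1+(-1)·0+(1)·-1 = 1
⇒ Θ^-4 T^-3 L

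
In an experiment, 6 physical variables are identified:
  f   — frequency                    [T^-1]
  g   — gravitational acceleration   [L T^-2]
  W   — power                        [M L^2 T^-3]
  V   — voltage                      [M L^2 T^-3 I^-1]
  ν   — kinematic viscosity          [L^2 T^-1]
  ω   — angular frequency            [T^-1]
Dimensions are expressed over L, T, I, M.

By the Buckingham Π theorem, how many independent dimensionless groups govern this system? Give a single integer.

Dimensional matrix (L×T×I×M by f×g×W×V×ν×ω):
  L: [ 0  1  2  2  2  0]
  T: [-1 -2 -3 -3 -1 -1]
  I: [ 0  0  0 -1  0  0]
  M: [ 0  0  1  1  0  0]
RREF → pivots at {f,g,W,V} ⇒ r = 4
6 vars − rank 4 = 2 Π groups

2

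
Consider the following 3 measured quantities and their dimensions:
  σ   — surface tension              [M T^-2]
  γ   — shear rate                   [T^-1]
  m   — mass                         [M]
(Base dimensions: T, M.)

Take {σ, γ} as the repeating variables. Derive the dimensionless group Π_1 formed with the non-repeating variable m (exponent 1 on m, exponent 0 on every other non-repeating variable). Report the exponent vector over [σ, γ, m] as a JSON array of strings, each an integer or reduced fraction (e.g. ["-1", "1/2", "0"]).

Exponent matrix [T,M] × [σ,γ,m]:
  T: [-2 -1  0]
  M: [ 1  0  1]
RREF → pivots at {σ,γ} ⇒ r = 2
Pivot set = {σ,γ}, free = {m}
RREF:
  r0: [   1    0    1]
  r1: [   0    1   -2]
Fix exponent of m at 1; solve each RREF row for its pivot's exponent:
  r0: exp(σ) + (1)·1 = 0 ⇒ exp(σ) = -1
  r1: exp(γ) + (-2)·1 = 0 ⇒ exp(γ) = 2
Π_1 = σ^-1 · γ^2 · m

["-1", "2", "1"]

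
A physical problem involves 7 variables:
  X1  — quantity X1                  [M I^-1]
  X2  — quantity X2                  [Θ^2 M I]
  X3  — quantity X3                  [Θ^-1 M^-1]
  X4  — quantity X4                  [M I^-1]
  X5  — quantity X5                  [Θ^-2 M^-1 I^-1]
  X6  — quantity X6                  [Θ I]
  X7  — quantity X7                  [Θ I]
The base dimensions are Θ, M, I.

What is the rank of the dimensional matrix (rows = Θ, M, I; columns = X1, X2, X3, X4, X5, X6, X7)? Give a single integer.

2

Write exponents as rows Θ,M,I / cols X1,X2,X3,X4,X5,X6,X7:
  Θ: [ 0  2 -1  0 -2  1  1]
  M: [ 1  1 -1  1 -1  0  0]
  I: [-1  1  0 -1 -1  1  1]
RREF → pivots at {X1,X2} ⇒ r = 2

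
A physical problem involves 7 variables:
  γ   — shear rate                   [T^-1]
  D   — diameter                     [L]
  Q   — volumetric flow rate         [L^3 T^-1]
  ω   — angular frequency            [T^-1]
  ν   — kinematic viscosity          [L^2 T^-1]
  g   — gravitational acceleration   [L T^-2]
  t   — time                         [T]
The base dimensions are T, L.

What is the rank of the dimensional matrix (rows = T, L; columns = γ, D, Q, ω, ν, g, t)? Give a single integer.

Dimensional matrix (T×L by γ×D×Q×ω×ν×g×t):
  T: [-1  0 -1 -1 -1 -2  1]
  L: [ 0  1  3  0  2  1  0]
Row reduction gives pivot columns γ,D; rank = 2

2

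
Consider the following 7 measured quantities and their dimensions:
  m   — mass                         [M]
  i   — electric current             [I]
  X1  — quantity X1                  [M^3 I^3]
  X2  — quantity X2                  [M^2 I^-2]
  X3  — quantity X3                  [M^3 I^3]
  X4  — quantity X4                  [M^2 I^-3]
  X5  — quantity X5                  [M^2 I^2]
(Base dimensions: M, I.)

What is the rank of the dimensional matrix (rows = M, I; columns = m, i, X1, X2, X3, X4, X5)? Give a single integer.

2

Exponent matrix [M,I] × [m,i,X1,X2,X3,X4,X5]:
  M: [ 1  0  3  2  3  2  2]
  I: [ 0  1  3 -2  3 -3  2]
Row reduction gives pivot columns m,i; rank = 2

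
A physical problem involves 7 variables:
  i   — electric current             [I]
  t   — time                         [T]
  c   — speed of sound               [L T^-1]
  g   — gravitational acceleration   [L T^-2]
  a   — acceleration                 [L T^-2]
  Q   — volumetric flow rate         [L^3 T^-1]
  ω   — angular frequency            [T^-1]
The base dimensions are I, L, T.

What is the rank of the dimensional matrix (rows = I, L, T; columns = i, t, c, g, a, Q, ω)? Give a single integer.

Dimensional matrix (I×L×T by i×t×c×g×a×Q×ω):
  I: [ 1  0  0  0  0  0  0]
  L: [ 0  0  1  1  1  3  0]
  T: [ 0  1 -1 -2 -2 -1 -1]
RREF → pivots at {i,t,c} ⇒ r = 3

3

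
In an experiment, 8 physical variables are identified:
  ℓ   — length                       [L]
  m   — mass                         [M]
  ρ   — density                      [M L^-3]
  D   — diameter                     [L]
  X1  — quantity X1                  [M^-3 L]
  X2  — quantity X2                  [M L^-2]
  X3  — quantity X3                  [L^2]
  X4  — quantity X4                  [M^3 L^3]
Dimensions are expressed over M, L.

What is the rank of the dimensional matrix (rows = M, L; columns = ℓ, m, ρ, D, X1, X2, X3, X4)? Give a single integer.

2

Dimensional matrix (M×L by ℓ×m×ρ×D×X1×X2×X3×X4):
  M: [ 0  1  1  0 -3  1  0  3]
  L: [ 1  0 -3  1  1 -2  2  3]
RREF → pivots at {ℓ,m} ⇒ r = 2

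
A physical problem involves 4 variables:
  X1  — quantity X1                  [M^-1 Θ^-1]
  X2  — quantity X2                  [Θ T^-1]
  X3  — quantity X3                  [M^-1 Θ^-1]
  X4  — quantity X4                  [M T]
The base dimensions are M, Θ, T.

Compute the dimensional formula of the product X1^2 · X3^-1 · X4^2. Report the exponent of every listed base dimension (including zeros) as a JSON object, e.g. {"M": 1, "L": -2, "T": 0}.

{"M": 1, "Θ": -1, "T": 2}

Write exponents as rows M,Θ,T / cols X1,X2,X3,X4:
  M: [-1  0 -1  1]
  Θ: [-1  1 -1  0]
  T: [ 0 -1  0  1]
  [M]: (2)·-1+(-1)·-1+(2)·1 = 1
  [Θ]: (2)·-1+(-1)·-1+(2)·0 = -1
  [T]: (2)·0+(-1)·0+(2)·1 = 2
⇒ M Θ^-1 T^2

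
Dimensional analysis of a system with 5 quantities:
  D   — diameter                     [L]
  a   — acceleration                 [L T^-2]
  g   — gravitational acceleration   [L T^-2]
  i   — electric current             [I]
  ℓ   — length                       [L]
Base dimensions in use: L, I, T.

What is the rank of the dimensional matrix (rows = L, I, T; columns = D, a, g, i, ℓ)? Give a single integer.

Exponent matrix [L,I,T] × [D,a,g,i,ℓ]:
  L: [ 1  1  1  0  1]
  I: [ 0  0  0  1  0]
  T: [ 0 -2 -2  0  0]
Row reduction gives pivot columns D,a,i; rank = 3

3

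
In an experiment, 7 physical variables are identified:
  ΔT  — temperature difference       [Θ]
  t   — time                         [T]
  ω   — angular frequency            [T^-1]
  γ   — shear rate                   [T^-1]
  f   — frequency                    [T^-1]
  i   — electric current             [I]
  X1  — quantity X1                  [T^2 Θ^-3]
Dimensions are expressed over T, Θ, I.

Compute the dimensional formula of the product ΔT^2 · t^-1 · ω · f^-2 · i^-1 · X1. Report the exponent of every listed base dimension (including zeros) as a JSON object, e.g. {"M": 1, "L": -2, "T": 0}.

{"T": 2, "Θ": -1, "I": -1}

Exponent matrix [T,Θ,I] × [ΔT,t,ω,γ,f,i,X1]:
  T: [ 0  1 -1 -1 -1  0  2]
  Θ: [ 1  0  0  0  0  0 -3]
  I: [ 0  0  0  0  0  1  0]
  [T]: (2)·0+(-1)·1+(1)·-1+(-2)·-1+(-1)·0+(1)·2 = 2
  [Θ]: (2)·1+(-1)·0+(1)·0+(-2)·0+(-1)·0+(1)·-3 = -1
  [I]: (2)·0+(-1)·0+(1)·0+(-2)·0+(-1)·1+(1)·0 = -1
⇒ T^2 Θ^-1 I^-1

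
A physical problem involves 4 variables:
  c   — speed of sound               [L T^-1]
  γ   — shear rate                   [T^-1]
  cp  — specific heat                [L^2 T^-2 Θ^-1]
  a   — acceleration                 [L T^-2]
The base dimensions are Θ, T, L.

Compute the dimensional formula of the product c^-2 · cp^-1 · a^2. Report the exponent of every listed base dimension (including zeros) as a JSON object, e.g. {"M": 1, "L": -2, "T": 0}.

Write exponents as rows Θ,T,L / cols c,γ,cp,a:
  Θ: [ 0  0 -1  0]
  T: [-1 -1 -2 -2]
  L: [ 1  0  2  1]
  [Θ]: (-2)·0+(-1)·-1+(2)·0 = 1
  [T]: (-2)·-1+(-1)·-2+(2)·-2 = 0
  [L]: (-2)·1+(-1)·2+(2)·1 = -2
⇒ Θ L^-2

{"Θ": 1, "T": 0, "L": -2}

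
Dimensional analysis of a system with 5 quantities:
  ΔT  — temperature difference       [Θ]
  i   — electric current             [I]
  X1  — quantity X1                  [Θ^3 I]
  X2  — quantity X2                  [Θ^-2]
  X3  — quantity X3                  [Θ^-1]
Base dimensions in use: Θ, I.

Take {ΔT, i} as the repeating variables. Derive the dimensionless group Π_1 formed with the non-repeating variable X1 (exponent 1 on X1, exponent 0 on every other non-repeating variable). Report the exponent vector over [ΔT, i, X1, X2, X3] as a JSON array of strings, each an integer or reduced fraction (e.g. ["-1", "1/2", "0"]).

["-3", "-1", "1", "0", "0"]

Exponent matrix [Θ,I] × [ΔT,i,X1,X2,X3]:
  Θ: [ 1  0  3 -2 -1]
  I: [ 0  1  1  0  0]
Row reduction gives pivot columns ΔT,i; rank = 2
Repeat: ΔT,i; free: X1,X2,X3
RREF:
  r0: [   1    0    3   -2   -1]
  r1: [   0    1    1    0    0]
Fix exponent of X1 at 1, X2 at 0, X3 at 0; solve each RREF row for its pivot's exponent:
  r0: exp(ΔT) + (3)·1 = 0 ⇒ exp(ΔT) = -3
  r1: exp(i) + (1)·1 = 0 ⇒ exp(i) = -1
Π_1 = ΔT^-3 · i^-1 · X1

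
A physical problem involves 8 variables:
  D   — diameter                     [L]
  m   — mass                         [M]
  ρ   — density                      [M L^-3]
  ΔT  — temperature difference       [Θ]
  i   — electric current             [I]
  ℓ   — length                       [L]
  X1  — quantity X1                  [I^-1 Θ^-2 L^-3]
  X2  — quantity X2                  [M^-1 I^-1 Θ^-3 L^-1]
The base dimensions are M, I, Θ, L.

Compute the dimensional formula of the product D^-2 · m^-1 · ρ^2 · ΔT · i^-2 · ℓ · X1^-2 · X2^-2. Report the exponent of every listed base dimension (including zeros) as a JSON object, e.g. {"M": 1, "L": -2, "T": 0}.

{"M": 3, "I": 2, "Θ": 11, "L": 1}

Dimensional matrix (M×I×Θ×L by D×m×ρ×ΔT×i×ℓ×X1×X2):
  M: [ 0  1  1  0  0  0  0 -1]
  I: [ 0  0  0  0  1  0 -1 -1]
  Θ: [ 0  0  0  1  0  0 -2 -3]
  L: [ 1  0 -3  0  0  1 -3 -1]
  [M]: (-2)·0+(-1)·1+(2)·1+(1)·0+(-2)·0+(1)·0+(-2)·0+(-2)·-1 = 3
  [I]: (-2)·0+(-1)·0+(2)·0+(1)·0+(-2)·1+(1)·0+(-2)·-1+(-2)·-1 = 2
  [Θ]: (-2)·0+(-1)·0+(2)·0+(1)·1+(-2)·0+(1)·0+(-2)·-2+(-2)·-3 = 11
  [L]: (-2)·1+(-1)·0+(2)·-3+(1)·0+(-2)·0+(1)·1+(-2)·-3+(-2)·-1 = 1
⇒ M^3 I^2 Θ^11 L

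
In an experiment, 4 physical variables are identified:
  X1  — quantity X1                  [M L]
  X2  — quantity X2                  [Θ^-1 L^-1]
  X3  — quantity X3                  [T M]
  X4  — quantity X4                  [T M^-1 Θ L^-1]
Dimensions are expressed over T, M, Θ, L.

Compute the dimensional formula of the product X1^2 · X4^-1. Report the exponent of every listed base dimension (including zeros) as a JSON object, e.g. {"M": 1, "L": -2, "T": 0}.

Write exponents as rows T,M,Θ,L / cols X1,X2,X3,X4:
  T: [ 0  0  1  1]
  M: [ 1  0  1 -1]
  Θ: [ 0 -1  0  1]
  L: [ 1 -1  0 -1]
  [T]: (2)·0+(-1)·1 = -1
  [M]: (2)·1+(-1)·-1 = 3
  [Θ]: (2)·0+(-1)·1 = -1
  [L]: (2)·1+(-1)·-1 = 3
⇒ T^-1 M^3 Θ^-1 L^3

{"T": -1, "M": 3, "Θ": -1, "L": 3}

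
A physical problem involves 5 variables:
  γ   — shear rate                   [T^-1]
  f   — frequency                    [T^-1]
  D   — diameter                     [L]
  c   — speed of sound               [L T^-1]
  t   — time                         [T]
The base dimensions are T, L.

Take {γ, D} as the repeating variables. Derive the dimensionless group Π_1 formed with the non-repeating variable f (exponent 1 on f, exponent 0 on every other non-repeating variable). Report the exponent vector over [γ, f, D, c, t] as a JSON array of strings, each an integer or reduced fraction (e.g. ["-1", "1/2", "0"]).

["-1", "1", "0", "0", "0"]

Dimensional matrix (T×L by γ×f×D×c×t):
  T: [-1 -1  0 -1  1]
  L: [ 0  0  1  1  0]
RREF → pivots at {γ,D} ⇒ r = 2
Pivot set = {γ,D}, free = {f,c,t}
RREF:
  r0: [   1    1    0    1   -1]
  r1: [   0    0    1    1    0]
Fix exponent of f at 1, c at 0, t at 0; solve each RREF row for its pivot's exponent:
  r0: exp(γ) + (1)·1 = 0 ⇒ exp(γ) = -1
  r1: exp(D) + (0)·1 = 0 ⇒ exp(D) = 0
Π_1 = γ^-1 · f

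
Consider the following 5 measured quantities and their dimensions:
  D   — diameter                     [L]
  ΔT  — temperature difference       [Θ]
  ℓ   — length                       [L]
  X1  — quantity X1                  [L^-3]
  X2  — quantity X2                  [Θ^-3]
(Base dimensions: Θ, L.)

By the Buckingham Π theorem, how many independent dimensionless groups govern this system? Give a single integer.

Exponent matrix [Θ,L] × [D,ΔT,ℓ,X1,X2]:
  Θ: [ 0  1  0  0 -3]
  L: [ 1  0  1 -3  0]
RREF → pivots at {D,ΔT} ⇒ r = 2
5 vars − rank 2 = 3 Π groups

3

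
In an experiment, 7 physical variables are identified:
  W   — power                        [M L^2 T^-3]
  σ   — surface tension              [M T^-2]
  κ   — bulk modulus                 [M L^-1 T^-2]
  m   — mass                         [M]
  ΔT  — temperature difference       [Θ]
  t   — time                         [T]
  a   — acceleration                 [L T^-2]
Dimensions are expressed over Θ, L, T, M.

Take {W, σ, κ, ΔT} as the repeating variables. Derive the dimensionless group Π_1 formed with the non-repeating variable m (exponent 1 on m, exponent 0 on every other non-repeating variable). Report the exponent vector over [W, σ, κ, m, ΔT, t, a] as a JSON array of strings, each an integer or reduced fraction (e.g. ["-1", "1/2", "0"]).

Exponent matrix [Θ,L,T,M] × [W,σ,κ,m,ΔT,t,a]:
  Θ: [ 0  0  0  0  1  0  0]
  L: [ 2  0 -1  0  0  0  1]
  T: [-3 -2 -2  0  0  1 -2]
  M: [ 1  1  1  1  0  0  0]
Row reduction gives pivot columns W,σ,κ,ΔT; rank = 4
Repeat: W,σ,κ,ΔT; free: m,t,a
RREF:
  r0: [   1    0    0   -2    0   -1    2]
  r1: [   0    1    0    7    0    3   -5]
  r2: [   0    0    1   -4    0   -2    3]
  r3: [   0    0    0    0    1    0    0]
Fix exponent of m at 1, t at 0, a at 0; solve each RREF row for its pivot's exponent:
  r0: exp(W) + (-2)·1 = 0 ⇒ exp(W) = 2
  r1: exp(σ) + (7)·1 = 0 ⇒ exp(σ) = -7
  r2: exp(κ) + (-4)·1 = 0 ⇒ exp(κ) = 4
  r3: exp(ΔT) + (0)·1 = 0 ⇒ exp(ΔT) = 0
Π_1 = W^2 · σ^-7 · κ^4 · m

["2", "-7", "4", "1", "0", "0", "0"]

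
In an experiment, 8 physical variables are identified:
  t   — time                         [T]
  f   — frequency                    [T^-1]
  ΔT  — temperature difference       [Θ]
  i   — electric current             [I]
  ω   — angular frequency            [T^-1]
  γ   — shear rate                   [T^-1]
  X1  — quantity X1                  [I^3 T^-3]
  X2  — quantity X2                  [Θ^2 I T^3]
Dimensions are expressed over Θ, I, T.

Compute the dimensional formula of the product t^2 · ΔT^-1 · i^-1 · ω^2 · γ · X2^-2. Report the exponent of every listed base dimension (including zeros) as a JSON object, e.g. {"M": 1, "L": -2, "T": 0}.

Exponent matrix [Θ,I,T] × [t,f,ΔT,i,ω,γ,X1,X2]:
  Θ: [ 0  0  1  0  0  0  0  2]
  I: [ 0  0  0  1  0  0  3  1]
  T: [ 1 -1  0  0 -1 -1 -3  3]
  [Θ]: (2)·0+(-1)·1+(-1)·0+(2)·0+(1)·0+(-2)·2 = -5
  [I]: (2)·0+(-1)·0+(-1)·1+(2)·0+(1)·0+(-2)·1 = -3
  [T]: (2)·1+(-1)·0+(-1)·0+(2)·-1+(1)·-1+(-2)·3 = -7
⇒ Θ^-5 I^-3 T^-7

{"Θ": -5, "I": -3, "T": -7}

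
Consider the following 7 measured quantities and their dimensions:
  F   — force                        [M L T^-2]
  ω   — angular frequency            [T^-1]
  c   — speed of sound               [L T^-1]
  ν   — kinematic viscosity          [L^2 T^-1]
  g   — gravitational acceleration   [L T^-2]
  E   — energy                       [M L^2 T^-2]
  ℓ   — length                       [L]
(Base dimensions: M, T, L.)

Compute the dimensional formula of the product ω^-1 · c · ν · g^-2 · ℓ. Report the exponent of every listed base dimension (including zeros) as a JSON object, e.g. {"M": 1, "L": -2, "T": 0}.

{"M": 0, "T": 3, "L": 2}

Exponent matrix [M,T,L] × [F,ω,c,ν,g,E,ℓ]:
  M: [ 1  0  0  0  0  1  0]
  T: [-2 -1 -1 -1 -2 -2  0]
  L: [ 1  0  1  2  1  2  1]
  [M]: (-1)·0+(1)·0+(1)·0+(-2)·0+(1)·0 = 0
  [T]: (-1)·-1+(1)·-1+(1)·-1+(-2)·-2+(1)·0 = 3
  [L]: (-1)·0+(1)·1+(1)·2+(-2)·1+(1)·1 = 2
⇒ T^3 L^2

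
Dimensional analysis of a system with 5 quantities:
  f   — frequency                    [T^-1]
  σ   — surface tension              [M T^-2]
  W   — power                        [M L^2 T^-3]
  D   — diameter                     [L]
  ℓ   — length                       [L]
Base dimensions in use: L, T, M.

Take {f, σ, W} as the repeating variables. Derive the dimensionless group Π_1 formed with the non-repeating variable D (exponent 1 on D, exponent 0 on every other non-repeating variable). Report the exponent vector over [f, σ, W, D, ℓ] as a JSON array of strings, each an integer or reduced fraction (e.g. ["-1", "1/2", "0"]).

Dimensional matrix (L×T×M by f×σ×W×D×ℓ):
  L: [ 0  0  2  1  1]
  T: [-1 -2 -3  0  0]
  M: [ 0  1  1  0  0]
Row reduction gives pivot columns f,σ,W; rank = 3
Repeat: f,σ,W; free: D,ℓ
RREF:
  r0: [   1    0    0 -1/2 -1/2]
  r1: [   0    1    0 -1/2 -1/2]
  r2: [   0    0    1  1/2  1/2]
Fix exponent of D at 1, ℓ at 0; solve each RREF row for its pivot's exponent:
  r0: exp(f) + (-1/2)·1 = 0 ⇒ exp(f) = 1/2
  r1: exp(σ) + (-1/2)·1 = 0 ⇒ exp(σ) = 1/2
  r2: exp(W) + (1/2)·1 = 0 ⇒ exp(W) = -1/2
Π_1 = f^(1/2) · σ^(1/2) · W^(-1/2) · D

["1/2", "1/2", "-1/2", "1", "0"]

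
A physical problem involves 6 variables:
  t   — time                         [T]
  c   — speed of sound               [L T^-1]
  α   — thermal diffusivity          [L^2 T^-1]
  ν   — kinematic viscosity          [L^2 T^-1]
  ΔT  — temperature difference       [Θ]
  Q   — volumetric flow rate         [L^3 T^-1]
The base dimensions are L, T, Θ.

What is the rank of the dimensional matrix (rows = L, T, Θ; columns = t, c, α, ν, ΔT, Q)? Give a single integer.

Exponent matrix [L,T,Θ] × [t,c,α,ν,ΔT,Q]:
  L: [ 0  1  2  2  0  3]
  T: [ 1 -1 -1 -1  0 -1]
  Θ: [ 0  0  0  0  1  0]
Echelon form has 3 nonzero rows (pivots: t,c,ΔT)

3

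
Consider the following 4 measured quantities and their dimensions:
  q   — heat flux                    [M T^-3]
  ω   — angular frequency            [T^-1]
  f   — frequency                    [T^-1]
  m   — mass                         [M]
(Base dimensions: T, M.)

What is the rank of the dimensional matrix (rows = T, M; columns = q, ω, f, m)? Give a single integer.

Exponent matrix [T,M] × [q,ω,f,m]:
  T: [-3 -1 -1  0]
  M: [ 1  0  0  1]
RREF → pivots at {q,ω} ⇒ r = 2

2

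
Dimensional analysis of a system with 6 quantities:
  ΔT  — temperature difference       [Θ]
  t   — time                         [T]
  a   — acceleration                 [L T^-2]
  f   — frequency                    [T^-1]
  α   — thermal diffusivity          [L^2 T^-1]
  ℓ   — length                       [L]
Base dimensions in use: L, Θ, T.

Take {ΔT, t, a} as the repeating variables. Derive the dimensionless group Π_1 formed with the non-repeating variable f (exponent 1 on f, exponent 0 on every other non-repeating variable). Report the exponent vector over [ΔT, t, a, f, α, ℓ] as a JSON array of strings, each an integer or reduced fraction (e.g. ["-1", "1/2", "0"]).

Dimensional matrix (L×Θ×T by ΔT×t×a×f×α×ℓ):
  L: [ 0  0  1  0  2  1]
  Θ: [ 1  0  0  0  0  0]
  T: [ 0  1 -2 -1 -1  0]
Row reduction gives pivot columns ΔT,t,a; rank = 3
Repeat: ΔT,t,a; free: f,α,ℓ
RREF:
  r0: [   1    0    0    0    0    0]
  r1: [   0    1    0   -1    3    2]
  r2: [   0    0    1    0    2    1]
Fix exponent of f at 1, α at 0, ℓ at 0; solve each RREF row for its pivot's exponent:
  r0: exp(ΔT) + (0)·1 = 0 ⇒ exp(ΔT) = 0
  r1: exp(t) + (-1)·1 = 0 ⇒ exp(t) = 1
  r2: exp(a) + (0)·1 = 0 ⇒ exp(a) = 0
Π_1 = t · f

["0", "1", "0", "1", "0", "0"]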